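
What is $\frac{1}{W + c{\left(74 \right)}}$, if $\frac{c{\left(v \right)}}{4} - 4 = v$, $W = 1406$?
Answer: $\frac{1}{1718} \approx 0.00058207$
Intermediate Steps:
$c{\left(v \right)} = 16 + 4 v$
$\frac{1}{W + c{\left(74 \right)}} = \frac{1}{1406 + \left(16 + 4 \cdot 74\right)} = \frac{1}{1406 + \left(16 + 296\right)} = \frac{1}{1406 + 312} = \frac{1}{1718}$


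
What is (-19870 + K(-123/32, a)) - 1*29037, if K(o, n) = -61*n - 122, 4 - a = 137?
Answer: -40916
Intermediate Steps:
a = -133 (a = 4 - 1*137 = 4 - 137 = -133)
K(o, n) = -122 - 61*n
(-19870 + K(-123/32, a)) - 1*29037 = (-19870 + (-122 - 61*(-133))) - 1*29037 = (-19870 + (-122 + 8113)) - 29037 = (-19870 + 7991) - 29037 = -11879 - 29037 = -40916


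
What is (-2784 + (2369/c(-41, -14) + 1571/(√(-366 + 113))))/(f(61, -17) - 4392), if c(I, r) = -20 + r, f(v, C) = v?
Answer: 97025/147254 + 1571*I*√253/1095743 ≈ 0.6589 + 0.022805*I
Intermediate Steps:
(-2784 + (2369/c(-41, -14) + 1571/(√(-366 + 113))))/(f(61, -17) - 4392) = (-2784 + (2369/(-20 - 14) + 1571/(√(-366 + 113))))/(61 - 4392) = (-2784 + (2369/(-34) + 1571/(√(-253))))/(-4331) = (-2784 + (2369*(-1/34) + 1571/((I*√253))))*(-1/4331) = (-2784 + (-2369/34 + 1571*(-I*√253/253)))*(-1/4331) = (-2784 + (-2369/34 - 1571*I*√253/253))*(-1/4331) = (-97025/34 - 1571*I*√253/253)*(-1/4331) = 97025/147254 + 1571*I*√253/1095743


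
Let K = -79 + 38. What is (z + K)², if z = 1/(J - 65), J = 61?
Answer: 27225/16 ≈ 1701.6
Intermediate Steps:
K = -41
z = -¼ (z = 1/(61 - 65) = 1/(-4) = -¼ ≈ -0.25000)
(z + K)² = (-¼ - 41)² = (-165/4)² = 27225/16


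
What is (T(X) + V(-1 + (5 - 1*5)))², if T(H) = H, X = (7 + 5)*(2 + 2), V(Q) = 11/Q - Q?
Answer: 1444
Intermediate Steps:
V(Q) = -Q + 11/Q
X = 48 (X = 12*4 = 48)
(T(X) + V(-1 + (5 - 1*5)))² = (48 + (-(-1 + (5 - 1*5)) + 11/(-1 + (5 - 1*5))))² = (48 + (-(-1 + (5 - 5)) + 11/(-1 + (5 - 5))))² = (48 + (-(-1 + 0) + 11/(-1 + 0)))² = (48 + (-1*(-1) + 11/(-1)))² = (48 + (1 + 11*(-1)))² = (48 + (1 - 11))² = (48 - 10)² = 38² = 1444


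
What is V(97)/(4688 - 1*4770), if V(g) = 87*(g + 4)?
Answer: -8787/82 ≈ -107.16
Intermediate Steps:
V(g) = 348 + 87*g (V(g) = 87*(4 + g) = 348 + 87*g)
V(97)/(4688 - 1*4770) = (348 + 87*97)/(4688 - 1*4770) = (348 + 8439)/(4688 - 4770) = 8787/(-82) = 8787*(-1/82) = -8787/82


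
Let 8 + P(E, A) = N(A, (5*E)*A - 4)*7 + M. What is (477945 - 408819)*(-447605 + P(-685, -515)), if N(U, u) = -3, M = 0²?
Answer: -30943147884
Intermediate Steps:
M = 0
P(E, A) = -29 (P(E, A) = -8 + (-3*7 + 0) = -8 + (-21 + 0) = -8 - 21 = -29)
(477945 - 408819)*(-447605 + P(-685, -515)) = (477945 - 408819)*(-447605 - 29) = 69126*(-447634) = -30943147884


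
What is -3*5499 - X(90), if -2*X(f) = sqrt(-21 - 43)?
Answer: -16497 + 4*I ≈ -16497.0 + 4.0*I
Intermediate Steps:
X(f) = -4*I (X(f) = -sqrt(-21 - 43)/2 = -4*I)
-3*5499 - X(90) = -3*5499 - (-4)*I = -16497 + 4*I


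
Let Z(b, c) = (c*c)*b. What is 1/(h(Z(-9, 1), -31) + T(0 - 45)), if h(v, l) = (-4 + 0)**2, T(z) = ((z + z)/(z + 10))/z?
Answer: 35/558 ≈ 0.062724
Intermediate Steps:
Z(b, c) = b*c**2 (Z(b, c) = c**2*b = b*c**2)
T(z) = 2/(10 + z) (T(z) = ((2*z)/(10 + z))/z = (2*z/(10 + z))/z = 2/(10 + z))
h(v, l) = 16 (h(v, l) = (-4)**2 = 16)
1/(h(Z(-9, 1), -31) + T(0 - 45)) = 1/(16 + 2/(10 + (0 - 45))) = 1/(16 + 2/(10 - 45)) = 1/(16 + 2/(-35)) = 1/(16 + 2*(-1/35)) = 1/(16 - 2/35) = 1/(558/35) = 35/558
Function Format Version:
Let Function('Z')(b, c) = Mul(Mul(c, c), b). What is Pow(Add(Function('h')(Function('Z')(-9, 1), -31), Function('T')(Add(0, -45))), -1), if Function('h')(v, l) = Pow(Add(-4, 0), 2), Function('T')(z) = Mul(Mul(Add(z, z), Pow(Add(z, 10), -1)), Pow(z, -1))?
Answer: Rational(35, 558) ≈ 0.062724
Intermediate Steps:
Function('Z')(b, c) = Mul(b, Pow(c, 2)) (Function('Z')(b, c) = Mul(Pow(c, 2), b) = Mul(b, Pow(c, 2)))
Function('T')(z) = Mul(2, Pow(Add(10, z), -1)) (Function('T')(z) = Mul(Mul(Mul(2, z), Pow(Add(10, z), -1)), Pow(z, -1)) = Mul(Mul(2, z, Pow(Add(10, z), -1)), Pow(z, -1)) = Mul(2, Pow(Add(10, z), -1)))
Function('h')(v, l) = 16 (Function('h')(v, l) = Pow(-4, 2) = 16)
Pow(Add(Function('h')(Function('Z')(-9, 1), -31), Function('T')(Add(0, -45))), -1) = Pow(Add(16, Mul(2, Pow(Add(10, Add(0, -45)), -1))), -1) = Pow(Add(16, Mul(2, Pow(Add(10, -45), -1))), -1) = Pow(Add(16, Mul(2, Pow(-35, -1))), -1) = Pow(Add(16, Mul(2, Rational(-1, 35))), -1) = Pow(Add(16, Rational(-2, 35)), -1) = Pow(Rational(558, 35), -1) = Rational(35, 558)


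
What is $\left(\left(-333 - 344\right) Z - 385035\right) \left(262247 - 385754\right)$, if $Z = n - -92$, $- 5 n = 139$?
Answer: $\frac{264612759444}{5} \approx 5.2923 \cdot 10^{10}$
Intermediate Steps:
$n = - \frac{139}{5}$ ($n = \left(- \frac{1}{5}\right) 139 = - \frac{139}{5} \approx -27.8$)
$Z = \frac{321}{5}$ ($Z = - \frac{139}{5} - -92 = - \frac{139}{5} + 92 = \frac{321}{5} \approx 64.2$)
$\left(\left(-333 - 344\right) Z - 385035\right) \left(262247 - 385754\right) = \left(\left(-333 - 344\right) \frac{321}{5} - 385035\right) \left(262247 - 385754\right) = \left(\left(-677\right) \frac{321}{5} - 385035\right) \left(-123507\right) = \left(- \frac{217317}{5} - 385035\right) \left(-123507\right) = \left(- \frac{2142492}{5}\right) \left(-123507\right) = \frac{264612759444}{5}$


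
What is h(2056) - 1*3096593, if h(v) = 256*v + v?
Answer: -2568201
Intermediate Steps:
h(v) = 257*v
h(2056) - 1*3096593 = 257*2056 - 1*3096593 = 528392 - 3096593 = -2568201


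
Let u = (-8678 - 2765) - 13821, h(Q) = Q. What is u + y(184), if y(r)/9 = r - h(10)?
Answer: -23698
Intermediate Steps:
y(r) = -90 + 9*r (y(r) = 9*(r - 1*10) = 9*(r - 10) = 9*(-10 + r) = -90 + 9*r)
u = -25264 (u = -11443 - 13821 = -25264)
u + y(184) = -25264 + (-90 + 9*184) = -25264 + (-90 + 1656) = -25264 + 1566 = -23698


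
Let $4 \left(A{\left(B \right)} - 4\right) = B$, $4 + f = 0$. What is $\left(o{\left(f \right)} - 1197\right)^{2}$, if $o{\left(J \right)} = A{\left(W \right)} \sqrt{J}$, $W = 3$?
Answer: $\frac{5730875}{4} - 22743 i \approx 1.4327 \cdot 10^{6} - 22743.0 i$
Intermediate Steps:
$f = -4$ ($f = -4 + 0 = -4$)
$A{\left(B \right)} = 4 + \frac{B}{4}$
$o{\left(J \right)} = \frac{19 \sqrt{J}}{4}$ ($o{\left(J \right)} = \left(4 + \frac{1}{4} \cdot 3\right) \sqrt{J} = \left(4 + \frac{3}{4}\right) \sqrt{J} = \frac{19 \sqrt{J}}{4}$)
$\left(o{\left(f \right)} - 1197\right)^{2} = \left(\frac{19 \sqrt{-4}}{4} - 1197\right)^{2} = \left(\frac{19 \cdot 2 i}{4} - 1197\right)^{2} = \left(\frac{19 i}{2} - 1197\right)^{2} = \left(-1197 + \frac{19 i}{2}\right)^{2}$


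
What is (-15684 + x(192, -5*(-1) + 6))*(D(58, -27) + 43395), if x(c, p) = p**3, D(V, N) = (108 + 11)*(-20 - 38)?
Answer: -523784029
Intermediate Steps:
D(V, N) = -6902 (D(V, N) = 119*(-58) = -6902)
(-15684 + x(192, -5*(-1) + 6))*(D(58, -27) + 43395) = (-15684 + (-5*(-1) + 6)**3)*(-6902 + 43395) = (-15684 + (5 + 6)**3)*36493 = (-15684 + 11**3)*36493 = (-15684 + 1331)*36493 = -14353*36493 = -523784029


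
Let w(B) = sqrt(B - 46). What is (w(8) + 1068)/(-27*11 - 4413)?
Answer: -178/785 - I*sqrt(38)/4710 ≈ -0.22675 - 0.0013088*I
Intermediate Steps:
w(B) = sqrt(-46 + B)
(w(8) + 1068)/(-27*11 - 4413) = (sqrt(-46 + 8) + 1068)/(-27*11 - 4413) = (sqrt(-38) + 1068)/(-297 - 4413) = (I*sqrt(38) + 1068)/(-4710) = (1068 + I*sqrt(38))*(-1/4710) = -178/785 - I*sqrt(38)/4710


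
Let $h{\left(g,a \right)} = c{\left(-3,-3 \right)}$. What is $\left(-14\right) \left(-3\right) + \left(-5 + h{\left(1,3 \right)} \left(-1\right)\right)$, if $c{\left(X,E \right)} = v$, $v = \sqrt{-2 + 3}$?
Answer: $36$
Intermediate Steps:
$v = 1$ ($v = \sqrt{1} = 1$)
$c{\left(X,E \right)} = 1$
$h{\left(g,a \right)} = 1$
$\left(-14\right) \left(-3\right) + \left(-5 + h{\left(1,3 \right)} \left(-1\right)\right) = \left(-14\right) \left(-3\right) + \left(-5 + 1 \left(-1\right)\right) = 42 - 6 = 36$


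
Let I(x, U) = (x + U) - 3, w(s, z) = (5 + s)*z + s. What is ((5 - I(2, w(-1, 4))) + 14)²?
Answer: 25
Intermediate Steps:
w(s, z) = s + z*(5 + s) (w(s, z) = z*(5 + s) + s = s + z*(5 + s))
I(x, U) = -3 + U + x (I(x, U) = (U + x) - 3 = -3 + U + x)
((5 - I(2, w(-1, 4))) + 14)² = ((5 - (-3 + (-1 + 5*4 - 1*4) + 2)) + 14)² = ((5 - (-3 + (-1 + 20 - 4) + 2)) + 14)² = ((5 - (-3 + 15 + 2)) + 14)² = ((5 - 1*14) + 14)² = ((5 - 14) + 14)² = (-9 + 14)² = 5² = 25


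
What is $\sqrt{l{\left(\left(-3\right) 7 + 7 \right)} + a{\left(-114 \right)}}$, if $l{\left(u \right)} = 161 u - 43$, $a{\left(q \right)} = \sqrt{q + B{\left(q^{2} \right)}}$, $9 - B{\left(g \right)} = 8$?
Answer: $\sqrt{-2297 + i \sqrt{113}} \approx 0.1109 + 47.927 i$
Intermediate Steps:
$B{\left(g \right)} = 1$ ($B{\left(g \right)} = 9 - 8 = 1$)
$a{\left(q \right)} = \sqrt{1 + q}$ ($a{\left(q \right)} = \sqrt{q + 1} = \sqrt{1 + q}$)
$l{\left(u \right)} = -43 + 161 u$
$\sqrt{l{\left(\left(-3\right) 7 + 7 \right)} + a{\left(-114 \right)}} = \sqrt{\left(-43 + 161 \left(\left(-3\right) 7 + 7\right)\right) + \sqrt{1 - 114}} = \sqrt{\left(-43 + 161 \left(-21 + 7\right)\right) + \sqrt{-113}} = \sqrt{\left(-43 + 161 \left(-14\right)\right) + i \sqrt{113}} = \sqrt{\left(-43 - 2254\right) + i \sqrt{113}} = \sqrt{-2297 + i \sqrt{113}}$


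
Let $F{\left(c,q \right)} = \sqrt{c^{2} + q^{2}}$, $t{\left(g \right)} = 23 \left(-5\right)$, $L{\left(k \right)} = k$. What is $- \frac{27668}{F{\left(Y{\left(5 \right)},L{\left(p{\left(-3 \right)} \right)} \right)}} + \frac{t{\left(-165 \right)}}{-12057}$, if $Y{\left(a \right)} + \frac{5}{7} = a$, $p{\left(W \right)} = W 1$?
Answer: $\frac{115}{12057} - \frac{193676 \sqrt{149}}{447} \approx -5288.8$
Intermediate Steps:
$p{\left(W \right)} = W$
$Y{\left(a \right)} = - \frac{5}{7} + a$
$t{\left(g \right)} = -115$
$- \frac{27668}{F{\left(Y{\left(5 \right)},L{\left(p{\left(-3 \right)} \right)} \right)}} + \frac{t{\left(-165 \right)}}{-12057} = - \frac{27668}{\sqrt{\left(- \frac{5}{7} + 5\right)^{2} + \left(-3\right)^{2}}} - \frac{115}{-12057} = - \frac{27668}{\sqrt{\left(\frac{30}{7}\right)^{2} + 9}} - - \frac{115}{12057} = - \frac{27668}{\sqrt{\frac{900}{49} + 9}} + \frac{115}{12057} = - \frac{27668}{\sqrt{\frac{1341}{49}}} + \frac{115}{12057} = - \frac{27668}{\frac{3}{7} \sqrt{149}} + \frac{115}{12057} = - 27668 \frac{7 \sqrt{149}}{447} + \frac{115}{12057} = - \frac{193676 \sqrt{149}}{447} + \frac{115}{12057} = \frac{115}{12057} - \frac{193676 \sqrt{149}}{447}$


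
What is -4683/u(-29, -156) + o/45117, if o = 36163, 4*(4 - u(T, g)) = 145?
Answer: 283265557/1940031 ≈ 146.01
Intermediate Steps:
u(T, g) = -129/4 (u(T, g) = 4 - ¼*145 = 4 - 145/4 = -129/4)
-4683/u(-29, -156) + o/45117 = -4683/(-129/4) + 36163/45117 = -4683*(-4/129) + 36163*(1/45117) = 6244/43 + 36163/45117 = 283265557/1940031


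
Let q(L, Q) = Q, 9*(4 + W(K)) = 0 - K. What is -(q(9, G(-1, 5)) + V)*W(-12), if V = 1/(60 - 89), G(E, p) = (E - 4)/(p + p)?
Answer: -124/87 ≈ -1.4253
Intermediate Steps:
W(K) = -4 - K/9 (W(K) = -4 + (0 - K)/9 = -4 + (-K)/9 = -4 - K/9)
G(E, p) = (-4 + E)/(2*p) (G(E, p) = (-4 + E)/((2*p)) = (-4 + E)*(1/(2*p)) = (-4 + E)/(2*p))
V = -1/29 (V = 1/(-29) = -1/29 ≈ -0.034483)
-(q(9, G(-1, 5)) + V)*W(-12) = -((1/2)*(-4 - 1)/5 - 1/29)*(-4 - 1/9*(-12)) = -((1/2)*(1/5)*(-5) - 1/29)*(-4 + 4/3) = -(-1/2 - 1/29)*(-8)/3 = -(-31)*(-8)/(58*3) = -1*124/87 = -124/87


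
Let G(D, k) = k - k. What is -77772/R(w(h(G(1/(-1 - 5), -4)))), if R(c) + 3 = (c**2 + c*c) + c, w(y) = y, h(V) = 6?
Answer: -25924/25 ≈ -1037.0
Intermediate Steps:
G(D, k) = 0
R(c) = -3 + c + 2*c**2 (R(c) = -3 + ((c**2 + c*c) + c) = -3 + ((c**2 + c**2) + c) = -3 + (2*c**2 + c) = -3 + (c + 2*c**2) = -3 + c + 2*c**2)
-77772/R(w(h(G(1/(-1 - 5), -4)))) = -77772/(-3 + 6 + 2*6**2) = -77772/(-3 + 6 + 2*36) = -77772/(-3 + 6 + 72) = -77772/75 = -77772*1/75 = -25924/25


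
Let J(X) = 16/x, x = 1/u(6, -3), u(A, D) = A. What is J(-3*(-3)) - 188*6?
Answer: -1032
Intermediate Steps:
x = ⅙ (x = 1/6 = ⅙ ≈ 0.16667)
J(X) = 96 (J(X) = 16/(⅙) = 16*6 = 96)
J(-3*(-3)) - 188*6 = 96 - 188*6 = 96 - 1128 = -1032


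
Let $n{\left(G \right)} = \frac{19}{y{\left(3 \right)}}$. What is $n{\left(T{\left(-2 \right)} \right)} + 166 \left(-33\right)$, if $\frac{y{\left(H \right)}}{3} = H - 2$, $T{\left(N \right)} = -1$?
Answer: $- \frac{16415}{3} \approx -5471.7$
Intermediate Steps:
$y{\left(H \right)} = -6 + 3 H$ ($y{\left(H \right)} = 3 \left(H - 2\right) = 3 \left(-2 + H\right) = -6 + 3 H$)
$n{\left(G \right)} = \frac{19}{3}$ ($n{\left(G \right)} = \frac{19}{-6 + 3 \cdot 3} = \frac{19}{-6 + 9} = \frac{19}{3}$)
$n{\left(T{\left(-2 \right)} \right)} + 166 \left(-33\right) = \frac{19}{3} + 166 \left(-33\right) = \frac{19}{3} - 5478 = - \frac{16415}{3}$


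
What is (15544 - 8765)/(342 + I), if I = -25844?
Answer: -6779/25502 ≈ -0.26582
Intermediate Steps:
(15544 - 8765)/(342 + I) = (15544 - 8765)/(342 - 25844) = 6779/(-25502) = 6779*(-1/25502) = -6779/25502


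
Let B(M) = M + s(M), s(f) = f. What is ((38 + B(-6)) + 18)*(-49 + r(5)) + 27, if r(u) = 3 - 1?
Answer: -2041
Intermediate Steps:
r(u) = 2
B(M) = 2*M (B(M) = M + M = 2*M)
((38 + B(-6)) + 18)*(-49 + r(5)) + 27 = ((38 + 2*(-6)) + 18)*(-49 + 2) + 27 = ((38 - 12) + 18)*(-47) + 27 = (26 + 18)*(-47) + 27 = 44*(-47) + 27 = -2068 + 27 = -2041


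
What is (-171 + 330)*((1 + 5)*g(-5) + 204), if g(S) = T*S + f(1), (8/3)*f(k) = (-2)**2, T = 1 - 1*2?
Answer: 38637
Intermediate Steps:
T = -1 (T = 1 - 2 = -1)
f(k) = 3/2 (f(k) = (3/8)*(-2)**2 = (3/8)*4 = 3/2)
g(S) = 3/2 - S (g(S) = -S + 3/2 = 3/2 - S)
(-171 + 330)*((1 + 5)*g(-5) + 204) = (-171 + 330)*((1 + 5)*(3/2 - 1*(-5)) + 204) = 159*(6*(3/2 + 5) + 204) = 159*(6*(13/2) + 204) = 159*(39 + 204) = 159*243 = 38637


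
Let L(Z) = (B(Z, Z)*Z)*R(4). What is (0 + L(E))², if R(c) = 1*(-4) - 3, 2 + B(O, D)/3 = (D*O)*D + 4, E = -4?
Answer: 27123264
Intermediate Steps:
B(O, D) = 6 + 3*O*D² (B(O, D) = -6 + 3*((D*O)*D + 4) = -6 + 3*(O*D² + 4) = -6 + 3*(4 + O*D²) = -6 + (12 + 3*O*D²) = 6 + 3*O*D²)
R(c) = -7 (R(c) = -4 - 3 = -7)
L(Z) = -7*Z*(6 + 3*Z³) (L(Z) = ((6 + 3*Z*Z²)*Z)*(-7) = ((6 + 3*Z³)*Z)*(-7) = (Z*(6 + 3*Z³))*(-7) = -7*Z*(6 + 3*Z³))
(0 + L(E))² = (0 - 21*(-4)*(2 + (-4)³))² = (0 - 21*(-4)*(2 - 64))² = (0 - 21*(-4)*(-62))² = (0 - 5208)² = (-5208)² = 27123264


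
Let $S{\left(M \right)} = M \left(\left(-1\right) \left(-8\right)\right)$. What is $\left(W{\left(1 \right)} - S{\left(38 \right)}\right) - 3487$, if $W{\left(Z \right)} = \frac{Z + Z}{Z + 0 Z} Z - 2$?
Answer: $-3791$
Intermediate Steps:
$S{\left(M \right)} = 8 M$ ($S{\left(M \right)} = M 8 = 8 M$)
$W{\left(Z \right)} = -2 + 2 Z$ ($W{\left(Z \right)} = \frac{2 Z}{Z + 0} Z - 2 = \frac{2 Z}{Z} Z - 2 = 2 Z - 2 = -2 + 2 Z$)
$\left(W{\left(1 \right)} - S{\left(38 \right)}\right) - 3487 = \left(\left(-2 + 2 \cdot 1\right) - 8 \cdot 38\right) - 3487 = \left(\left(-2 + 2\right) - 304\right) - 3487 = \left(0 - 304\right) - 3487 = -304 - 3487 = -3791$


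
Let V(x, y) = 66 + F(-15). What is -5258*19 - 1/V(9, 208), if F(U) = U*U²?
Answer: -330575717/3309 ≈ -99902.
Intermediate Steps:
F(U) = U³
V(x, y) = -3309 (V(x, y) = 66 + (-15)³ = 66 - 3375 = -3309)
-5258*19 - 1/V(9, 208) = -5258*19 - 1/(-3309) = -99902 - 1*(-1/3309) = -99902 + 1/3309 = -330575717/3309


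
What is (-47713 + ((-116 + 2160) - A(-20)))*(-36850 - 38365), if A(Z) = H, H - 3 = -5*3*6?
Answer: 3428450130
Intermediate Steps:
H = -87 (H = 3 - 5*3*6 = 3 - 15*6 = 3 - 90 = -87)
A(Z) = -87
(-47713 + ((-116 + 2160) - A(-20)))*(-36850 - 38365) = (-47713 + ((-116 + 2160) - 1*(-87)))*(-36850 - 38365) = (-47713 + (2044 + 87))*(-75215) = (-47713 + 2131)*(-75215) = -45582*(-75215) = 3428450130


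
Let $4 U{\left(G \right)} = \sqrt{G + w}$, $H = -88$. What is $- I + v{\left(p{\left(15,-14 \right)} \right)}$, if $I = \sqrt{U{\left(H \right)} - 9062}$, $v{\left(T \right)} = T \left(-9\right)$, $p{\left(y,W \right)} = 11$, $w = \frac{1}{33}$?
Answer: $-99 - \frac{\sqrt{-39474072 + 33 i \sqrt{95799}}}{66} \approx -99.012 - 95.195 i$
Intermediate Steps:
$w = \frac{1}{33} \approx 0.030303$
$U{\left(G \right)} = \frac{\sqrt{\frac{1}{33} + G}}{4}$ ($U{\left(G \right)} = \frac{\sqrt{G + \frac{1}{33}}}{4} = \frac{\sqrt{\frac{1}{33} + G}}{4}$)
$v{\left(T \right)} = - 9 T$
$I = \sqrt{-9062 + \frac{i \sqrt{95799}}{132}}$ ($I = \sqrt{\frac{\sqrt{33 + 1089 \left(-88\right)}}{132} - 9062} = \sqrt{\frac{\sqrt{33 - 95832}}{132} - 9062} = \sqrt{\frac{\sqrt{-95799}}{132} - 9062} = \sqrt{\frac{i \sqrt{95799}}{132} - 9062} = \sqrt{-9062 + \frac{i \sqrt{95799}}{132}} \approx 0.012 + 95.195 i$)
$- I + v{\left(p{\left(15,-14 \right)} \right)} = - \frac{\sqrt{-39474072 + 33 i \sqrt{95799}}}{66} - 99 = -99 - \frac{\sqrt{-39474072 + 33 i \sqrt{95799}}}{66}$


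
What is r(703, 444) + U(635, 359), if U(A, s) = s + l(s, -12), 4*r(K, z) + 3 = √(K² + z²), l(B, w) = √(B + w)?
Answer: 1433/4 + √347 + 37*√505/4 ≈ 584.75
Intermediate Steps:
r(K, z) = -¾ + √(K² + z²)/4
U(A, s) = s + √(-12 + s) (U(A, s) = s + √(s - 12) = s + √(-12 + s))
r(703, 444) + U(635, 359) = (-¾ + √(703² + 444²)/4) + (359 + √(-12 + 359)) = (-¾ + √(494209 + 197136)/4) + (359 + √347) = (-¾ + √691345/4) + (359 + √347) = (-¾ + (37*√505)/4) + (359 + √347) = (-¾ + 37*√505/4) + (359 + √347) = 1433/4 + √347 + 37*√505/4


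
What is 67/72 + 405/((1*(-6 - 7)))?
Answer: -28289/936 ≈ -30.223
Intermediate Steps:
67/72 + 405/((1*(-6 - 7))) = 67*(1/72) + 405/((1*(-13))) = 67/72 + 405/(-13) = 67/72 + 405*(-1/13) = 67/72 - 405/13 = -28289/936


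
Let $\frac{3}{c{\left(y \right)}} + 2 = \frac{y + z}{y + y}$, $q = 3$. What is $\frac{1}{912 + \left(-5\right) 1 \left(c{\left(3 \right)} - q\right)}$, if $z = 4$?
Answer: $\frac{1}{945} \approx 0.0010582$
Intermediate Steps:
$c{\left(y \right)} = \frac{3}{-2 + \frac{4 + y}{2 y}}$ ($c{\left(y \right)} = \frac{3}{-2 + \frac{y + 4}{y + y}} = \frac{3}{-2 + \frac{4 + y}{2 y}}$)
$\frac{1}{912 + \left(-5\right) 1 \left(c{\left(3 \right)} - q\right)} = \frac{1}{912 + \left(-5\right) 1 \left(\left(-6\right) 3 \frac{1}{-4 + 3 \cdot 3} - 3\right)} = \frac{1}{912 - 5 \left(\left(-6\right) 3 \frac{1}{-4 + 9} - 3\right)} = \frac{1}{912 - 5 \left(\left(-6\right) 3 \cdot \frac{1}{5} - 3\right)} = \frac{1}{912 - 5 \left(- \frac{18}{5} - 3\right)} = \frac{1}{912 - -33} = \frac{1}{912 + 33} = \frac{1}{945}$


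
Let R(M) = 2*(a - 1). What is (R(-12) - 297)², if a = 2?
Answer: 87025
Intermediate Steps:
R(M) = 2 (R(M) = 2*(2 - 1) = 2*1 = 2)
(R(-12) - 297)² = (2 - 297)² = (-295)² = 87025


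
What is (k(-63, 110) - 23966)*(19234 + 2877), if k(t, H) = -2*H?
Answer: -534776646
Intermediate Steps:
(k(-63, 110) - 23966)*(19234 + 2877) = (-2*110 - 23966)*(19234 + 2877) = (-220 - 23966)*22111 = -24186*22111 = -534776646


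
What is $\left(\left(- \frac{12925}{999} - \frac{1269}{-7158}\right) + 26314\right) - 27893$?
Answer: $- \frac{3794142979}{2383614} \approx -1591.8$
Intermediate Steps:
$\left(\left(- \frac{12925}{999} - \frac{1269}{-7158}\right) + 26314\right) - 27893 = \left(\left(\left(-12925\right) \frac{1}{999} - - \frac{423}{2386}\right) + 26314\right) - 27893 = \left(\left(- \frac{12925}{999} + \frac{423}{2386}\right) + 26314\right) - 27893 = \left(- \frac{30416473}{2383614} + 26314\right) - 27893 = \frac{62692002323}{2383614} - 27893 = - \frac{3794142979}{2383614}$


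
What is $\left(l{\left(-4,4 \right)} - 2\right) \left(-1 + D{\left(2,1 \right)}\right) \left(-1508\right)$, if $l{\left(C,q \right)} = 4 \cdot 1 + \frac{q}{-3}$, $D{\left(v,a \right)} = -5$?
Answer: $6032$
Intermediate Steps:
$l{\left(C,q \right)} = 4 - \frac{q}{3}$ ($l{\left(C,q \right)} = 4 + q \left(- \frac{1}{3}\right) = 4 - \frac{q}{3}$)
$\left(l{\left(-4,4 \right)} - 2\right) \left(-1 + D{\left(2,1 \right)}\right) \left(-1508\right) = \left(\left(4 - \frac{4}{3}\right) - 2\right) \left(-1 - 5\right) \left(-1508\right) = \left(\left(4 - \frac{4}{3}\right) - 2\right) \left(-6\right) \left(-1508\right) = \left(\frac{8}{3} - 2\right) \left(-6\right) \left(-1508\right) = \frac{2}{3} \left(-6\right) \left(-1508\right) = \left(-4\right) \left(-1508\right) = 6032$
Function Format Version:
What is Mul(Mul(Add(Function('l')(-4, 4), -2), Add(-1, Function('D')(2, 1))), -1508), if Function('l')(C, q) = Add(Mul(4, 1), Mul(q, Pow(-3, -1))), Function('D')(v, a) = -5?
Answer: 6032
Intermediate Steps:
Function('l')(C, q) = Add(4, Mul(Rational(-1, 3), q)) (Function('l')(C, q) = Add(4, Mul(q, Rational(-1, 3))) = Add(4, Mul(Rational(-1, 3), q)))
Mul(Mul(Add(Function('l')(-4, 4), -2), Add(-1, Function('D')(2, 1))), -1508) = Mul(Mul(Add(Add(4, Mul(Rational(-1, 3), 4)), -2), Add(-1, -5)), -1508) = Mul(Mul(Add(Add(4, Rational(-4, 3)), -2), -6), -1508) = Mul(Mul(Add(Rational(8, 3), -2), -6), -1508) = Mul(Mul(Rational(2, 3), -6), -1508) = Mul(-4, -1508) = 6032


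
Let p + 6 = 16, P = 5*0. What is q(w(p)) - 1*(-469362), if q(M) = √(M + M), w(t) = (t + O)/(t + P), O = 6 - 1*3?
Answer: 469362 + √65/5 ≈ 4.6936e+5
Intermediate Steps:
P = 0
O = 3 (O = 6 - 3 = 3)
p = 10 (p = -6 + 16 = 10)
w(t) = (3 + t)/t (w(t) = (t + 3)/(t + 0) = (3 + t)/t)
q(M) = √2*√M (q(M) = √(2*M) = √2*√M)
q(w(p)) - 1*(-469362) = √2*√((3 + 10)/10) - 1*(-469362) = √2*√((⅒)*13) + 469362 = √2*√(13/10) + 469362 = √2*(√130/10) + 469362 = √65/5 + 469362 = 469362 + √65/5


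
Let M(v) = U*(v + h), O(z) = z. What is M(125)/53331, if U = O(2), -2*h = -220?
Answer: 470/53331 ≈ 0.0088129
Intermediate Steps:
h = 110 (h = -½*(-220) = 110)
U = 2
M(v) = 220 + 2*v (M(v) = 2*(v + 110) = 2*(110 + v) = 220 + 2*v)
M(125)/53331 = (220 + 2*125)/53331 = (220 + 250)*(1/53331) = 470*(1/53331) = 470/53331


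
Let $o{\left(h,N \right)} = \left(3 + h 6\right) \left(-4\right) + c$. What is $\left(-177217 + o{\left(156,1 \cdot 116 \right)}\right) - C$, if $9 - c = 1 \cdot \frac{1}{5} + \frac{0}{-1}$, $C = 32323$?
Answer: $- \frac{1066436}{5} \approx -2.1329 \cdot 10^{5}$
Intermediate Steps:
$c = \frac{44}{5}$ ($c = 9 - \left(1 \cdot \frac{1}{5} + \frac{0}{-1}\right) = 9 - \left(1 \cdot \frac{1}{5} + 0 \left(-1\right)\right) = 9 - \left(\frac{1}{5} + 0\right) = 9 - \frac{1}{5} = \frac{44}{5} \approx 8.8$)
$o{\left(h,N \right)} = - \frac{16}{5} - 24 h$ ($o{\left(h,N \right)} = \left(3 + h 6\right) \left(-4\right) + \frac{44}{5} = \left(3 + 6 h\right) \left(-4\right) + \frac{44}{5} = \left(-12 - 24 h\right) + \frac{44}{5} = - \frac{16}{5} - 24 h$)
$\left(-177217 + o{\left(156,1 \cdot 116 \right)}\right) - C = \left(-177217 - \frac{18736}{5}\right) - 32323 = - \frac{904821}{5} - 32323 = - \frac{1066436}{5}$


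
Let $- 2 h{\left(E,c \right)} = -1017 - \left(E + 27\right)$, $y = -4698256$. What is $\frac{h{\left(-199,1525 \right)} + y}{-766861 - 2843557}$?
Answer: $\frac{9395667}{7220836} \approx 1.3012$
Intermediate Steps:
$h{\left(E,c \right)} = 522 + \frac{E}{2}$ ($h{\left(E,c \right)} = - \frac{-1017 - \left(E + 27\right)}{2} = - \frac{-1017 - \left(27 + E\right)}{2} = - \frac{-1044 - E}{2} = 522 + \frac{E}{2}$)
$\frac{h{\left(-199,1525 \right)} + y}{-766861 - 2843557} = \frac{\left(522 + \frac{1}{2} \left(-199\right)\right) - 4698256}{-766861 - 2843557} = \frac{\left(522 - \frac{199}{2}\right) - 4698256}{-3610418} = \left(\frac{845}{2} - 4698256\right) \left(- \frac{1}{3610418}\right) = \left(- \frac{9395667}{2}\right) \left(- \frac{1}{3610418}\right) = \frac{9395667}{7220836}$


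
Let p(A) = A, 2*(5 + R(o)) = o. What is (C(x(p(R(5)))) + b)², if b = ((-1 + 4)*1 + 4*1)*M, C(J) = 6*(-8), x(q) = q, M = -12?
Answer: 17424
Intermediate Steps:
R(o) = -5 + o/2
C(J) = -48
b = -84 (b = ((-1 + 4)*1 + 4*1)*(-12) = (3*1 + 4)*(-12) = (3 + 4)*(-12) = 7*(-12) = -84)
(C(x(p(R(5)))) + b)² = (-48 - 84)² = (-132)² = 17424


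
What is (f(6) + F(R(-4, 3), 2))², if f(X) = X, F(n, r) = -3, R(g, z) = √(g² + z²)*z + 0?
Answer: 9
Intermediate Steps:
R(g, z) = z*√(g² + z²) (R(g, z) = z*√(g² + z²) + 0 = z*√(g² + z²))
(f(6) + F(R(-4, 3), 2))² = (6 - 3)² = 3² = 9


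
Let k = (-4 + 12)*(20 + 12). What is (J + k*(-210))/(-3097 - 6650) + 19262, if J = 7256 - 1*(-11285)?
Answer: 187781933/9747 ≈ 19266.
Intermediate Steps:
k = 256 (k = 8*32 = 256)
J = 18541 (J = 7256 + 11285 = 18541)
(J + k*(-210))/(-3097 - 6650) + 19262 = (18541 + 256*(-210))/(-3097 - 6650) + 19262 = (18541 - 53760)/(-9747) + 19262 = -35219*(-1/9747) + 19262 = 35219/9747 + 19262 = 187781933/9747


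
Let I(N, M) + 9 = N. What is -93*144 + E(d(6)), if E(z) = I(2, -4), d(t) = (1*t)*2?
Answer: -13399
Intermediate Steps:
d(t) = 2*t (d(t) = t*2 = 2*t)
I(N, M) = -9 + N
E(z) = -7 (E(z) = -9 + 2 = -7)
-93*144 + E(d(6)) = -93*144 - 7 = -13392 - 7 = -13399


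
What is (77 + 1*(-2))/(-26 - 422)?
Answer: -75/448 ≈ -0.16741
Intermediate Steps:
(77 + 1*(-2))/(-26 - 422) = (77 - 2)/(-448) = 75*(-1/448) = -75/448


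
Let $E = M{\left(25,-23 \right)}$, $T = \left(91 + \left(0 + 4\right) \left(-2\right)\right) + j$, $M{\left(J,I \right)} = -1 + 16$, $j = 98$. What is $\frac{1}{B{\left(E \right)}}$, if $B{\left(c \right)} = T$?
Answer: $\frac{1}{181} \approx 0.0055249$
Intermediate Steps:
$M{\left(J,I \right)} = 15$
$T = 181$ ($T = \left(91 + \left(0 + 4\right) \left(-2\right)\right) + 98 = \left(91 + 4 \left(-2\right)\right) + 98 = \left(91 - 8\right) + 98 = 83 + 98 = 181$)
$E = 15$
$B{\left(c \right)} = 181$
$\frac{1}{B{\left(E \right)}} = \frac{1}{181}$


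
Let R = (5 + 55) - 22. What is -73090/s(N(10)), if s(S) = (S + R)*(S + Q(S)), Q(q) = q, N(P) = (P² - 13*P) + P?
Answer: 7309/72 ≈ 101.51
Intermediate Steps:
R = 38 (R = 60 - 22 = 38)
N(P) = P² - 12*P
s(S) = 2*S*(38 + S) (s(S) = (S + 38)*(S + S) = (38 + S)*(2*S) = 2*S*(38 + S))
-73090/s(N(10)) = -73090*1/(20*(-12 + 10)*(38 + 10*(-12 + 10))) = -73090*(-1/(40*(38 + 10*(-2)))) = -73090*(-1/(40*(38 - 20))) = -73090/(2*(-20)*18) = -73090/(-720) = -73090*(-1/720) = 7309/72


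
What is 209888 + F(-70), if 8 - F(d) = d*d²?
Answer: 552896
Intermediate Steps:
F(d) = 8 - d³ (F(d) = 8 - d*d² = 8 - d³)
209888 + F(-70) = 209888 + (8 - 1*(-70)³) = 209888 + (8 - 1*(-343000)) = 209888 + (8 + 343000) = 209888 + 343008 = 552896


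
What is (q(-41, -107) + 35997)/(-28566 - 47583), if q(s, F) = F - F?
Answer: -11999/25383 ≈ -0.47272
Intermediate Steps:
q(s, F) = 0
(q(-41, -107) + 35997)/(-28566 - 47583) = (0 + 35997)/(-28566 - 47583) = 35997/(-76149) = 35997*(-1/76149) = -11999/25383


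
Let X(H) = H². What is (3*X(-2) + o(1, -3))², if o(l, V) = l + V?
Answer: 100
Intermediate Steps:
o(l, V) = V + l
(3*X(-2) + o(1, -3))² = (3*(-2)² + (-3 + 1))² = (3*4 - 2)² = (12 - 2)² = 10² = 100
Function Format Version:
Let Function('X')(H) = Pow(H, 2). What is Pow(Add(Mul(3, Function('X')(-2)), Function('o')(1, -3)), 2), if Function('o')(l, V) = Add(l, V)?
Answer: 100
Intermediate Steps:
Function('o')(l, V) = Add(V, l)
Pow(Add(Mul(3, Function('X')(-2)), Function('o')(1, -3)), 2) = Pow(Add(Mul(3, Pow(-2, 2)), Add(-3, 1)), 2) = Pow(Add(Mul(3, 4), -2), 2) = Pow(Add(12, -2), 2) = Pow(10, 2) = 100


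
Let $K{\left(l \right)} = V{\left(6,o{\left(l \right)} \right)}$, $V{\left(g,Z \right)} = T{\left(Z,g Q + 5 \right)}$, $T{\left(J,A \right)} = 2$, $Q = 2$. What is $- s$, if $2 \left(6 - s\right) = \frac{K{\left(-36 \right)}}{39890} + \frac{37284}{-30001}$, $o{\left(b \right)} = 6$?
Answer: $- \frac{7924038719}{1196739890} \approx -6.6214$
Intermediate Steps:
$V{\left(g,Z \right)} = 2$
$K{\left(l \right)} = 2$
$s = \frac{7924038719}{1196739890}$ ($s = 6 - \frac{\frac{2}{39890} + \frac{37284}{-30001}}{2} = 6 - \frac{2 \cdot \frac{1}{39890} + 37284 \left(- \frac{1}{30001}\right)}{2} = 6 - \frac{\frac{1}{19945} - \frac{37284}{30001}}{2} = 6 - - \frac{743599379}{1196739890} = 6 + \frac{743599379}{1196739890} = \frac{7924038719}{1196739890} \approx 6.6214$)
$- s = \left(-1\right) \frac{7924038719}{1196739890} = - \frac{7924038719}{1196739890}$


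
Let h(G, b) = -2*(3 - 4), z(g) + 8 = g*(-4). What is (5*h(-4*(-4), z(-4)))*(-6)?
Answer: -60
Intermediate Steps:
z(g) = -8 - 4*g (z(g) = -8 + g*(-4) = -8 - 4*g)
h(G, b) = 2 (h(G, b) = -2*(-1) = 2)
(5*h(-4*(-4), z(-4)))*(-6) = (5*2)*(-6) = 10*(-6) = -60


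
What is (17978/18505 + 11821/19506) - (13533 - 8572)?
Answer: -1790145840857/360958530 ≈ -4959.4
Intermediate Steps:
(17978/18505 + 11821/19506) - (13533 - 8572) = (17978*(1/18505) + 11821*(1/19506)) - 1*4961 = (17978/18505 + 11821/19506) - 4961 = 569426473/360958530 - 4961 = -1790145840857/360958530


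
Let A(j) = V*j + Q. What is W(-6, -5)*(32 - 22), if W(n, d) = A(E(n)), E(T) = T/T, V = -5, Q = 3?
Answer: -20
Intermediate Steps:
E(T) = 1
A(j) = 3 - 5*j (A(j) = -5*j + 3 = 3 - 5*j)
W(n, d) = -2 (W(n, d) = 3 - 5*1 = 3 - 5 = -2)
W(-6, -5)*(32 - 22) = -2*(32 - 22) = -2*10 = -20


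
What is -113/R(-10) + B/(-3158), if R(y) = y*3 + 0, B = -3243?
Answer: 113536/23685 ≈ 4.7936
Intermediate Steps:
R(y) = 3*y (R(y) = 3*y + 0 = 3*y)
-113/R(-10) + B/(-3158) = -113/(3*(-10)) - 3243/(-3158) = -113/(-30) - 3243*(-1/3158) = -113*(-1/30) + 3243/3158 = 113/30 + 3243/3158 = 113536/23685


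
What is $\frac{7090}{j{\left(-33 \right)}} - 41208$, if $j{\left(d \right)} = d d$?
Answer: $- \frac{44868422}{1089} \approx -41202.0$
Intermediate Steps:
$j{\left(d \right)} = d^{2}$
$\frac{7090}{j{\left(-33 \right)}} - 41208 = \frac{7090}{\left(-33\right)^{2}} - 41208 = \frac{7090}{1089} - 41208 = - \frac{44868422}{1089}$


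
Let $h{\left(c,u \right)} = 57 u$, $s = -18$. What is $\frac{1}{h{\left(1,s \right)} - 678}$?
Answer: $- \frac{1}{1704} \approx -0.00058685$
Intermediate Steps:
$\frac{1}{h{\left(1,s \right)} - 678} = \frac{1}{57 \left(-18\right) - 678} = \frac{1}{-1026 - 678} = \frac{1}{-1704} = - \frac{1}{1704}$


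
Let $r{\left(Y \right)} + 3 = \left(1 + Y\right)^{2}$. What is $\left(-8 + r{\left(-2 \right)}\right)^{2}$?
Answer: $100$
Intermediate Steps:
$r{\left(Y \right)} = -3 + \left(1 + Y\right)^{2}$
$\left(-8 + r{\left(-2 \right)}\right)^{2} = \left(-8 - \left(3 - \left(1 - 2\right)^{2}\right)\right)^{2} = \left(-8 - \left(3 - \left(-1\right)^{2}\right)\right)^{2} = \left(-8 + \left(-3 + 1\right)\right)^{2} = \left(-8 - 2\right)^{2} = \left(-10\right)^{2} = 100$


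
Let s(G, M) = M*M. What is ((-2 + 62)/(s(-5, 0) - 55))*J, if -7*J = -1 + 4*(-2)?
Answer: -108/77 ≈ -1.4026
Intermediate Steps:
J = 9/7 (J = -(-1 + 4*(-2))/7 = -(-1 - 8)/7 = -1/7*(-9) = 9/7 ≈ 1.2857)
s(G, M) = M**2
((-2 + 62)/(s(-5, 0) - 55))*J = ((-2 + 62)/(0**2 - 55))*(9/7) = (60/(0 - 55))*(9/7) = (60/(-55))*(9/7) = (60*(-1/55))*(9/7) = -12/11*9/7 = -108/77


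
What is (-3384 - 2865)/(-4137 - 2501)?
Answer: 6249/6638 ≈ 0.94140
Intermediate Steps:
(-3384 - 2865)/(-4137 - 2501) = -6249/(-6638) = -6249*(-1/6638) = 6249/6638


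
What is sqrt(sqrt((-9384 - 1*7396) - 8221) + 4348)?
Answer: sqrt(4348 + I*sqrt(25001)) ≈ 65.95 + 1.199*I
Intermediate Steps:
sqrt(sqrt((-9384 - 1*7396) - 8221) + 4348) = sqrt(sqrt((-9384 - 7396) - 8221) + 4348) = sqrt(sqrt(-16780 - 8221) + 4348) = sqrt(sqrt(-25001) + 4348) = sqrt(I*sqrt(25001) + 4348) = sqrt(4348 + I*sqrt(25001))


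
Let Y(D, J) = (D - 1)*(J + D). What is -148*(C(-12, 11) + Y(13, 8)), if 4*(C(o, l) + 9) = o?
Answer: -35520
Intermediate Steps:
Y(D, J) = (-1 + D)*(D + J)
C(o, l) = -9 + o/4
-148*(C(-12, 11) + Y(13, 8)) = -148*((-9 + (¼)*(-12)) + (13² - 1*13 - 1*8 + 13*8)) = -148*((-9 - 3) + (169 - 13 - 8 + 104)) = -148*(-12 + 252) = -148*240 = -35520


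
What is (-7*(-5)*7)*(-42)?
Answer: -10290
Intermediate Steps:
(-7*(-5)*7)*(-42) = (35*7)*(-42) = 245*(-42) = -10290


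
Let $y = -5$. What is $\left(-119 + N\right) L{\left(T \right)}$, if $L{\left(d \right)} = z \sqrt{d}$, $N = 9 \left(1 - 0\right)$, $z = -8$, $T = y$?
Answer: $880 i \sqrt{5} \approx 1967.7 i$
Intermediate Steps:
$T = -5$
$N = 9$ ($N = 9 \left(1 + 0\right) = 9 \cdot 1 = 9$)
$L{\left(d \right)} = - 8 \sqrt{d}$
$\left(-119 + N\right) L{\left(T \right)} = \left(-119 + 9\right) \left(- 8 \sqrt{-5}\right) = - 110 \left(- 8 i \sqrt{5}\right) = 880 i \sqrt{5}$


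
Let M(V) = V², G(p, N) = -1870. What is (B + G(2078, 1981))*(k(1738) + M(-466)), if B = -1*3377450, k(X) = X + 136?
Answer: -740172459600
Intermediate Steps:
k(X) = 136 + X
B = -3377450
(B + G(2078, 1981))*(k(1738) + M(-466)) = (-3377450 - 1870)*((136 + 1738) + (-466)²) = -3379320*(1874 + 217156) = -3379320*219030 = -740172459600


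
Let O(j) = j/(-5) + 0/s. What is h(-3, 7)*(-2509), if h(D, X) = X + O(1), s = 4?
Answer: -85306/5 ≈ -17061.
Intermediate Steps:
O(j) = -j/5 (O(j) = j/(-5) + 0/4 = j*(-1/5) + 0*(1/4) = -j/5 + 0 = -j/5)
h(D, X) = -1/5 + X (h(D, X) = X - 1/5*1 = X - 1/5 = -1/5 + X)
h(-3, 7)*(-2509) = (-1/5 + 7)*(-2509) = (34/5)*(-2509) = -85306/5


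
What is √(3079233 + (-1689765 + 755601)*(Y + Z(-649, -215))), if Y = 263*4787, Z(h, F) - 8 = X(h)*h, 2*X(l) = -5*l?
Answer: 3*I*√21380232617 ≈ 4.3866e+5*I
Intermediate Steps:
X(l) = -5*l/2 (X(l) = (-5*l)/2 = -5*l/2)
Z(h, F) = 8 - 5*h²/2 (Z(h, F) = 8 + (-5*h/2)*h = 8 - 5*h²/2)
Y = 1258981
√(3079233 + (-1689765 + 755601)*(Y + Z(-649, -215))) = √(3079233 + (-1689765 + 755601)*(1258981 + (8 - 5/2*(-649)²))) = √(3079233 - 934164*(1258981 + (8 - 5/2*421201))) = √(3079233 - 934164*(1258981 + (8 - 2106005/2))) = √(3079233 - 934164*(1258981 - 2105989/2)) = √(3079233 - 934164*411973/2) = √(3079233 - 192425172786) = √(-192422093553) = 3*I*√21380232617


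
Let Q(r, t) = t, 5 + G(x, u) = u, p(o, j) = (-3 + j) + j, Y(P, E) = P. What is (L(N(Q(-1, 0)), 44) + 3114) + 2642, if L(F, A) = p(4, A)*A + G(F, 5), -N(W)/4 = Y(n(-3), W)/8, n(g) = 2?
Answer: 9496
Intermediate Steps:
p(o, j) = -3 + 2*j
G(x, u) = -5 + u
N(W) = -1 (N(W) = -8/8 = -4*1/4 = -1)
L(F, A) = A*(-3 + 2*A) (L(F, A) = (-3 + 2*A)*A + (-5 + 5) = A*(-3 + 2*A) + 0 = A*(-3 + 2*A))
(L(N(Q(-1, 0)), 44) + 3114) + 2642 = (44*(-3 + 2*44) + 3114) + 2642 = (44*(-3 + 88) + 3114) + 2642 = (44*85 + 3114) + 2642 = (3740 + 3114) + 2642 = 6854 + 2642 = 9496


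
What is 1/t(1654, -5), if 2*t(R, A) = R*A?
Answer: -1/4135 ≈ -0.00024184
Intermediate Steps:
t(R, A) = A*R/2 (t(R, A) = (R*A)/2 = (A*R)/2 = A*R/2)
1/t(1654, -5) = 1/((½)*(-5)*1654) = 1/(-4135) = -1/4135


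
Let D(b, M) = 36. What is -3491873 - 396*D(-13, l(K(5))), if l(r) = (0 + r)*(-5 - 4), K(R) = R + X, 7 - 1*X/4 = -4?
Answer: -3506129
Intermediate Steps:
X = 44 (X = 28 - 4*(-4) = 28 + 16 = 44)
K(R) = 44 + R (K(R) = R + 44 = 44 + R)
l(r) = -9*r (l(r) = r*(-9) = -9*r)
-3491873 - 396*D(-13, l(K(5))) = -3491873 - 396*36 = -3491873 - 14256 = -3506129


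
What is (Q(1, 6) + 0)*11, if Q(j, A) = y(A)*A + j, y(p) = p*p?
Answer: 2387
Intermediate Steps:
y(p) = p²
Q(j, A) = j + A³ (Q(j, A) = A²*A + j = A³ + j = j + A³)
(Q(1, 6) + 0)*11 = ((1 + 6³) + 0)*11 = ((1 + 216) + 0)*11 = (217 + 0)*11 = 217*11 = 2387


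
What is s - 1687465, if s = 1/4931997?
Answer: -8322572317604/4931997 ≈ -1.6875e+6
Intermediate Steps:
s = 1/4931997 ≈ 2.0276e-7
s - 1687465 = 1/4931997 - 1687465 = -8322572317604/4931997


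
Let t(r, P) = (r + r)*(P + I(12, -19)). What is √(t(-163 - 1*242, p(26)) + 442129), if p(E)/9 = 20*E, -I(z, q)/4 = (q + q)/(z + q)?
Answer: I*√163223039/7 ≈ 1825.1*I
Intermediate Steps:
I(z, q) = -8*q/(q + z) (I(z, q) = -4*(q + q)/(z + q) = -4*2*q/(q + z) = -8*q/(q + z))
p(E) = 180*E (p(E) = 9*(20*E) = 180*E)
t(r, P) = 2*r*(-152/7 + P) (t(r, P) = (r + r)*(P - 8*(-19)/(-19 + 12)) = (2*r)*(P - 8*(-19)/(-7)) = (2*r)*(P - 8*(-19)*(-⅐)) = (2*r)*(P - 152/7) = (2*r)*(-152/7 + P) = 2*r*(-152/7 + P))
√(t(-163 - 1*242, p(26)) + 442129) = √(2*(-163 - 1*242)*(-152 + 7*(180*26))/7 + 442129) = √(2*(-163 - 242)*(-152 + 7*4680)/7 + 442129) = √((2/7)*(-405)*(-152 + 32760) + 442129) = √((2/7)*(-405)*32608 + 442129) = √(-26412480/7 + 442129) = √(-23317577/7) = I*√163223039/7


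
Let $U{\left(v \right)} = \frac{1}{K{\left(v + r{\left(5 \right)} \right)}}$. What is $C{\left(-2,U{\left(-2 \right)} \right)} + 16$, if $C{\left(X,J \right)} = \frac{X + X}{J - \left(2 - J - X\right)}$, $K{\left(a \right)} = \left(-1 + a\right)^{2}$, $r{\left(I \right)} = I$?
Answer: $\frac{120}{7} \approx 17.143$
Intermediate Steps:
$U{\left(v \right)} = \frac{1}{\left(4 + v\right)^{2}}$ ($U{\left(v \right)} = \frac{1}{\left(-1 + \left(v + 5\right)\right)^{2}} = \frac{1}{\left(-1 + \left(5 + v\right)\right)^{2}} = \frac{1}{\left(4 + v\right)^{2}}$)
$C{\left(X,J \right)} = \frac{2 X}{-2 + X + 2 J}$ ($C{\left(X,J \right)} = \frac{2 X}{J - \left(2 - J - X\right)} = \frac{2 X}{J + \left(-2 + J + X\right)} = \frac{2 X}{-2 + X + 2 J}$)
$C{\left(-2,U{\left(-2 \right)} \right)} + 16 = 2 \left(-2\right) \frac{1}{-2 - 2 + \frac{2}{\left(4 - 2\right)^{2}}} + 16 = 2 \left(-2\right) \frac{1}{-2 - 2 + \frac{2}{4}} + 16 = 2 \left(-2\right) \frac{1}{-2 - 2 + 2 \cdot \frac{1}{4}} + 16 = 2 \left(-2\right) \frac{1}{-2 - 2 + \frac{1}{2}} + 16 = 2 \left(-2\right) \frac{1}{- \frac{7}{2}} + 16 = 2 \left(-2\right) \left(- \frac{2}{7}\right) + 16 = \frac{8}{7} + 16 = \frac{120}{7}$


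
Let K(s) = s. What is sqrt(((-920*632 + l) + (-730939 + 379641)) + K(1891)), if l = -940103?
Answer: 5*I*sqrt(74838) ≈ 1367.8*I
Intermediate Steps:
sqrt(((-920*632 + l) + (-730939 + 379641)) + K(1891)) = sqrt(((-920*632 - 940103) + (-730939 + 379641)) + 1891) = sqrt(((-581440 - 940103) - 351298) + 1891) = sqrt((-1521543 - 351298) + 1891) = sqrt(-1872841 + 1891) = sqrt(-1870950) = 5*I*sqrt(74838)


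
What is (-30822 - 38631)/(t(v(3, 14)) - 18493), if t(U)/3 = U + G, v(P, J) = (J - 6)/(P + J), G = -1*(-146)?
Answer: 1180701/306911 ≈ 3.8470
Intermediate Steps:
G = 146
v(P, J) = (-6 + J)/(J + P)
t(U) = 438 + 3*U (t(U) = 3*(U + 146) = 3*(146 + U) = 438 + 3*U)
(-30822 - 38631)/(t(v(3, 14)) - 18493) = (-30822 - 38631)/((438 + 3*((-6 + 14)/(14 + 3))) - 18493) = -69453/((438 + 3*(8/17)) - 18493) = -69453/((438 + 24/17) - 18493) = -69453/(7470/17 - 18493) = -69453/(-306911/17) = -69453*(-17/306911) = 1180701/306911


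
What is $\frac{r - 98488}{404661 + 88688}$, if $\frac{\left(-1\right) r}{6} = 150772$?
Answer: $- \frac{1003120}{493349} \approx -2.0333$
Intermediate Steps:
$r = -904632$ ($r = \left(-6\right) 150772 = -904632$)
$\frac{r - 98488}{404661 + 88688} = \frac{-904632 - 98488}{404661 + 88688} = - \frac{1003120}{493349}$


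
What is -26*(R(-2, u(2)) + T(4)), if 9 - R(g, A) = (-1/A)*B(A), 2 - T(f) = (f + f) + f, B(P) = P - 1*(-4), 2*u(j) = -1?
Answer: 208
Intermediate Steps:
u(j) = -1/2 (u(j) = (1/2)*(-1) = -1/2)
B(P) = 4 + P (B(P) = P + 4 = 4 + P)
T(f) = 2 - 3*f (T(f) = 2 - ((f + f) + f) = 2 - (2*f + f) = 2 - 3*f)
R(g, A) = 9 + (4 + A)/A (R(g, A) = 9 - (-1/A)*(4 + A) = 9 - (-1)*(4 + A)/A = 9 + (4 + A)/A)
-26*(R(-2, u(2)) + T(4)) = -26*((10 + 4/(-1/2)) + (2 - 3*4)) = -26*((10 + 4*(-2)) + (2 - 12)) = -26*((10 - 8) - 10) = -26*(2 - 10) = -26*(-8) = 208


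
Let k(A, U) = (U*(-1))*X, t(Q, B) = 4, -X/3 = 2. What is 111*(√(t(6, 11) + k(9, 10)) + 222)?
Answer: 25530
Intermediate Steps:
X = -6 (X = -3*2 = -6)
k(A, U) = 6*U (k(A, U) = (U*(-1))*(-6) = -U*(-6) = 6*U)
111*(√(t(6, 11) + k(9, 10)) + 222) = 111*(√(4 + 6*10) + 222) = 111*(√(4 + 60) + 222) = 111*(√64 + 222) = 111*(8 + 222) = 111*230 = 25530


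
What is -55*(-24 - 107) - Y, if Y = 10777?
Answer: -3572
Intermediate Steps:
-55*(-24 - 107) - Y = -55*(-24 - 107) - 1*10777 = -55*(-131) - 10777 = 7205 - 10777 = -3572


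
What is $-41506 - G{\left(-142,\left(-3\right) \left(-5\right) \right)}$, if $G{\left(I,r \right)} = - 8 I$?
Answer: $-42642$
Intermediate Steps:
$-41506 - G{\left(-142,\left(-3\right) \left(-5\right) \right)} = -41506 - \left(-8\right) \left(-142\right) = -41506 - 1136 = -42642$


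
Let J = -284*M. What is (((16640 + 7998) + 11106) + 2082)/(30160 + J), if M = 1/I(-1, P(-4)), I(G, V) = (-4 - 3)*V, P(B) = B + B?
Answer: 529564/422169 ≈ 1.2544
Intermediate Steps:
P(B) = 2*B
I(G, V) = -7*V
M = 1/56 (M = 1/(-14*(-4)) = 1/(-7*(-8)) = 1/56 ≈ 0.017857)
J = -71/14 (J = -284*1/56 = -71/14 ≈ -5.0714)
(((16640 + 7998) + 11106) + 2082)/(30160 + J) = (((16640 + 7998) + 11106) + 2082)/(30160 - 71/14) = ((24638 + 11106) + 2082)/(422169/14) = (35744 + 2082)*(14/422169) = 37826*(14/422169) = 529564/422169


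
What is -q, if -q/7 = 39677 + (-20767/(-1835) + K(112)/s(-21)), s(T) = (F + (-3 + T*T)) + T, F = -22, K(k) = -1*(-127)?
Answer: 40274244549/144965 ≈ 2.7782e+5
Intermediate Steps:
K(k) = 127
s(T) = -25 + T + T² (s(T) = (-22 + (-3 + T*T)) + T = (-22 + (-3 + T²)) + T = (-25 + T²) + T = -25 + T + T²)
q = -40274244549/144965 (q = -7*(39677 + (-20767/(-1835) + 127/(-25 - 21 + (-21)²))) = -7*(39677 + (-20767*(-1/1835) + 127/(-25 - 21 + 441))) = -7*(39677 + (20767/1835 + 127/395)) = -7*(39677 + 1687202/144965) = -7*5753463507/144965 = -40274244549/144965 ≈ -2.7782e+5)
-q = -1*(-40274244549/144965) = 40274244549/144965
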